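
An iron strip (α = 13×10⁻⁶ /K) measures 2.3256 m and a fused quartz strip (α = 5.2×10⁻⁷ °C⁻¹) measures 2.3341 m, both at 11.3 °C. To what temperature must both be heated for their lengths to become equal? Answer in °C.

L₁(1 + α₁ΔT) = L₂(1 + α₂ΔT) ⇒ ΔT = (L₂ − L₁)/(α₁L₁ − α₂L₂)
L₂ − L₁ = 2.3341 − 2.3256 = 8.50×10⁻³ m
α₁L₁ − α₂L₂ = 13×10⁻⁶×2.3256 − 5.2×10⁻⁷×2.3341 = 2.9019068×10⁻⁵ m/K
ΔT = 8.50×10⁻³ / 2.9019068×10⁻⁵ = 292.911 K
T = 11.3 + 292.911 = 304.211 °C

T = 304.2 °C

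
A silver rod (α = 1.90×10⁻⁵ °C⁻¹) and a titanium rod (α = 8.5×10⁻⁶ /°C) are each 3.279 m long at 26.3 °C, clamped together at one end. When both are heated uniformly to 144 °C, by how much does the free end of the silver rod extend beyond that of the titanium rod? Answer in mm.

ΔT = 117.7 K
silver: ΔL = 1.90×10⁻⁵ × 3.279 m × 117.7 = 7.3328×10⁻³ m = 7.3328 mm
titanium: ΔL = 8.5×10⁻⁶ × 3.279 m × 117.7 = 3.2805×10⁻³ m = 3.2805 mm
difference = 7.3328 − 3.2805 = 4.0523 mm

4.05 mm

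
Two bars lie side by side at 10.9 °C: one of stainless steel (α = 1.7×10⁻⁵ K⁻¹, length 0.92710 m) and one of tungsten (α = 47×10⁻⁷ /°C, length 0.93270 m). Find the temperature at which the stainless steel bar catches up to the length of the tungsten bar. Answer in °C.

T = 503.1 °C

L₁(1 + α₁ΔT) = L₂(1 + α₂ΔT) ⇒ ΔT = (L₂ − L₁)/(α₁L₁ − α₂L₂)
L₂ − L₁ = 0.93270 − 0.92710 = 5.60×10⁻³ m
α₁L₁ − α₂L₂ = 1.7×10⁻⁵×0.92710 − 47×10⁻⁷×0.93270 = 1.137701×10⁻⁵ m/K
ΔT = 5.60×10⁻³ / 1.137701×10⁻⁵ = 492.221 K
T = 10.9 + 492.221 = 503.121 °C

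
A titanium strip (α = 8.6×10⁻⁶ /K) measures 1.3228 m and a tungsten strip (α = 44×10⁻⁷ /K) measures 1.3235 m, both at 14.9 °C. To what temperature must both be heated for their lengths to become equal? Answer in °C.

T = 141.0 °C

L₁(1 + α₁ΔT) = L₂(1 + α₂ΔT) ⇒ ΔT = (L₂ − L₁)/(α₁L₁ − α₂L₂)
L₂ − L₁ = 1.3235 − 1.3228 = 7.00×10⁻⁴ m
α₁L₁ − α₂L₂ = 8.6×10⁻⁶×1.3228 − 44×10⁻⁷×1.3235 = 5.55268×10⁻⁶ m/K
ΔT = 7.00×10⁻⁴ / 5.55268×10⁻⁶ = 126.065 K
T = 14.9 + 126.065 = 140.965 °C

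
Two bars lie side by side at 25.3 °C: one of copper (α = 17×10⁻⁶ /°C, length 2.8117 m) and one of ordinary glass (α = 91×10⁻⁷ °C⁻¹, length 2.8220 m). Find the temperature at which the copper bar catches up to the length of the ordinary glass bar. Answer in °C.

T = 491.0 °C

Equal length when α₁L₁ΔT − α₂L₂ΔT = L₂ − L₁ = 1.03×10⁻² m
α₁L₁ = 4.77989×10⁻⁵, α₂L₂ = 2.56802×10⁻⁵ → Δ(αL) = 2.21187×10⁻⁵ m/K
ΔT = 1.03×10⁻² / 2.21187×10⁻⁵ = 465.669 K, so T = 25.3 + 465.669 = 490.969 °C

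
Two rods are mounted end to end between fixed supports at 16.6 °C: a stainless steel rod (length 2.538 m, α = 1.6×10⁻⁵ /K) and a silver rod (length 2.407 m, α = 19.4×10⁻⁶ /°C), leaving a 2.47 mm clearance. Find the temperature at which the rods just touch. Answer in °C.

T = 44.9 °C

α₁L₁ = 4.0608×10⁻⁵ m/K, α₂L₂ = 4.66958×10⁻⁵ m/K → total 8.73038×10⁻⁵ m/K
ΔT = g/(α₁L₁+α₂L₂) = 2.47×10⁻³ / 8.73038×10⁻⁵ = 28.292 K
T = 16.6 + 28.292 = 44.892 °C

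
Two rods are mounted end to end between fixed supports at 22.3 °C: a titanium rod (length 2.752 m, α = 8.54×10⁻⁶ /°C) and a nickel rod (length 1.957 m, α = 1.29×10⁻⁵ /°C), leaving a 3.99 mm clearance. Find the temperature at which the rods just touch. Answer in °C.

α₁L₁ = 2.350208×10⁻⁵ m/K, α₂L₂ = 2.52453×10⁻⁵ m/K → total 4.874738×10⁻⁵ m/K
ΔT = g/(α₁L₁+α₂L₂) = 3.99×10⁻³ / 4.874738×10⁻⁵ = 81.85 K
T = 22.3 + 81.85 = 104.15 °C

T = 104 °C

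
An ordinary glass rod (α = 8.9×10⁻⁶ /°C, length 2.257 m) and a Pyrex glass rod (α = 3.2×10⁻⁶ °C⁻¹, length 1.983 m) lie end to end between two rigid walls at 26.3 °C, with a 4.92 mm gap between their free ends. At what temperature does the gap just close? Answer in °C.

Gap closes when ΔL₁ + ΔL₂ = 4.92 mm = 4.92×10⁻³ m
(α₁L₁ + α₂L₂)ΔT = g
α₁L₁ + α₂L₂ = 8.9×10⁻⁶×2.257 + 3.2×10⁻⁶×1.983 = 2.64329×10⁻⁵ m/K
ΔT = 4.92×10⁻³ / 2.64329×10⁻⁵ = 186.13 K
T = 26.3 + 186.13 = 212.43 °C

T = 212 °C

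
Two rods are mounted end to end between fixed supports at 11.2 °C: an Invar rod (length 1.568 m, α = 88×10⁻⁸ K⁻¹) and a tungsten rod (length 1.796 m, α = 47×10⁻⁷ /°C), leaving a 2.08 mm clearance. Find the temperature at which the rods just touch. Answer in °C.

α₁L₁ = 1.37984×10⁻⁶ m/K, α₂L₂ = 8.4412×10⁻⁶ m/K → total 9.82104×10⁻⁶ m/K
ΔT = g/(α₁L₁+α₂L₂) = 2.08×10⁻³ / 9.82104×10⁻⁶ = 211.79 K
T = 11.2 + 211.79 = 222.99 °C

T = 223 °C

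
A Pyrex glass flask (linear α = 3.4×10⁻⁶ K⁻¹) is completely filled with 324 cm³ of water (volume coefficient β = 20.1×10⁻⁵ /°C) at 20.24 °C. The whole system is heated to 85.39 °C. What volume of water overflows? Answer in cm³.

4.03 cm³

The flask also expands: β_container ≈ 3α = 1.02×10⁻⁵ /K
Net overflow = V₀(β_liq − 3α_cont)ΔT
β − 3α = 2.01×10⁻⁴ − 1.02×10⁻⁵ = 1.908×10⁻⁴ /K; ΔT = 65.15 K
ΔV = 324 × 1.908×10⁻⁴ × 65.15 = 4.03 cm³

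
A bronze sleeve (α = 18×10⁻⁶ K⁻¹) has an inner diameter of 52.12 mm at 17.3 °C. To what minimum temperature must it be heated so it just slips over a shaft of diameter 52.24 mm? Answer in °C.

Required Δd = 52.24 − 52.12 = 0.12 mm
Δd = αd₀ΔT ⇒ ΔT = Δd/(αd₀) = 0.12 / (18×10⁻⁶ × 52.12) = 127.91 K
T_min = 17.3 + 127.91 = 145.21 °C

T = 145 °C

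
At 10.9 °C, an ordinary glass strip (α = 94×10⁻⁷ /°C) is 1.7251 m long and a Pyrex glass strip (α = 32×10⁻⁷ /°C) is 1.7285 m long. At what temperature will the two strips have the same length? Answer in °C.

T = 329.1 °C

L₁(1 + α₁ΔT) = L₂(1 + α₂ΔT) ⇒ ΔT = (L₂ − L₁)/(α₁L₁ − α₂L₂)
L₂ − L₁ = 1.7285 − 1.7251 = 3.40×10⁻³ m
α₁L₁ − α₂L₂ = 94×10⁻⁷×1.7251 − 32×10⁻⁷×1.7285 = 1.068474×10⁻⁵ m/K
ΔT = 3.40×10⁻³ / 1.068474×10⁻⁵ = 318.211 K
T = 10.9 + 318.211 = 329.111 °C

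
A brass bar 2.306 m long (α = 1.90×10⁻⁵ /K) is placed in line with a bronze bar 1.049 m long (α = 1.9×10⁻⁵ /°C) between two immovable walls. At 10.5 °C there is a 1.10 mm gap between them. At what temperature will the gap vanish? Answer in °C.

α₁L₁ = 4.3814×10⁻⁵ m/K, α₂L₂ = 1.9931×10⁻⁵ m/K → total 6.3745×10⁻⁵ m/K
ΔT = g/(α₁L₁+α₂L₂) = 1.10×10⁻³ / 6.3745×10⁻⁵ = 17.256 K
T = 10.5 + 17.256 = 27.756 °C

T = 27.8 °C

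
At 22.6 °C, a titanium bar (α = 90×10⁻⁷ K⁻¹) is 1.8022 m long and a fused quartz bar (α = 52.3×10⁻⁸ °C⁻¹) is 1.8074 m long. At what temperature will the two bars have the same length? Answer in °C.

Equal length when α₁L₁ΔT − α₂L₂ΔT = L₂ − L₁ = 5.20×10⁻³ m
α₁L₁ = 1.62198×10⁻⁵, α₂L₂ = 9.452702×10⁻⁷ → Δ(αL) = 1.52745298×10⁻⁵ m/K
ΔT = 5.20×10⁻³ / 1.52745298×10⁻⁵ = 340.436 K, so T = 22.6 + 340.436 = 363.036 °C

T = 363.0 °C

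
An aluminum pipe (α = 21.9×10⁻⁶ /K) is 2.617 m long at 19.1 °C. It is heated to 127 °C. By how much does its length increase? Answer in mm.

|ΔT| = |127 − 19.1| = 107.9 K
ΔL = αL₀ΔT = (21.9×10⁻⁶)(2.617)(107.9) = 6.18×10⁻³ m

ΔL = 6.18 mm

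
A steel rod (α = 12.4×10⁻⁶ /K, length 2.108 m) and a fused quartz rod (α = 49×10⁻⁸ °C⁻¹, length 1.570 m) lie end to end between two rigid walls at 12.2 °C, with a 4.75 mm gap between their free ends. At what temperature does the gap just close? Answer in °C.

T = 189 °C

α₁L₁ = 2.61392×10⁻⁵ m/K, α₂L₂ = 7.693×10⁻⁷ m/K → total 2.69085×10⁻⁵ m/K
ΔT = g/(α₁L₁+α₂L₂) = 4.75×10⁻³ / 2.69085×10⁻⁵ = 176.52 K
T = 12.2 + 176.52 = 188.72 °C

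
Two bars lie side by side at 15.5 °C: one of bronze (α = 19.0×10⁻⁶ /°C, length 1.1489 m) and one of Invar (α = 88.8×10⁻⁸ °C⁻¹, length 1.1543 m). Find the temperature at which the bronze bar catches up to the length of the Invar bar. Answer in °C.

T = 275.1 °C

L₁(1 + α₁ΔT) = L₂(1 + α₂ΔT) ⇒ ΔT = (L₂ − L₁)/(α₁L₁ − α₂L₂)
L₂ − L₁ = 1.1543 − 1.1489 = 5.40×10⁻³ m
α₁L₁ − α₂L₂ = 19.0×10⁻⁶×1.1489 − 88.8×10⁻⁸×1.1543 = 2.08040816×10⁻⁵ m/K
ΔT = 5.40×10⁻³ / 2.08040816×10⁻⁵ = 259.564 K
T = 15.5 + 259.564 = 275.064 °C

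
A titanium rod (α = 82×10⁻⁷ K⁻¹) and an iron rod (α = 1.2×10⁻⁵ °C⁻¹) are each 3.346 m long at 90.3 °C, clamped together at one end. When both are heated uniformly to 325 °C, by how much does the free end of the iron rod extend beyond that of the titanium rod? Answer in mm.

ΔT = 234.7 K
titanium: ΔL = 82×10⁻⁷ × 3.346 m × 234.7 = 6.4395×10⁻³ m = 6.4395 mm
iron: ΔL = 1.2×10⁻⁵ × 3.346 m × 234.7 = 9.4237×10⁻³ m = 9.4237 mm
difference = 9.4237 − 6.4395 = 2.9842 mm

2.98 mm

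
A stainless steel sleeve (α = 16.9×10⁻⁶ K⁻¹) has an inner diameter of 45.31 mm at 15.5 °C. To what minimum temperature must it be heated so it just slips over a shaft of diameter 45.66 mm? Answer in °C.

Required Δd = 45.66 − 45.31 = 0.35 mm
Δd = αd₀ΔT ⇒ ΔT = Δd/(αd₀) = 0.35 / (16.9×10⁻⁶ × 45.31) = 457.07 K
T_min = 15.5 + 457.07 = 472.57 °C

T = 473 °C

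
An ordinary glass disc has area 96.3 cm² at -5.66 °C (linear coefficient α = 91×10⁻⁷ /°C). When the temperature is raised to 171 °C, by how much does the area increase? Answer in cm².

ΔA = 0.310 cm²

Area coefficient ≈ 2α; |ΔT| = 176.66 K
ΔA = 2αA₀ΔT = 2(91×10⁻⁷)(96.3)(176.66) = 0.310 cm²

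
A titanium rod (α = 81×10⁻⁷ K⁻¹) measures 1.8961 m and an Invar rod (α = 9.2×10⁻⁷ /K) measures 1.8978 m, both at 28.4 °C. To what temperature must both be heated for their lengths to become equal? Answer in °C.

T = 153.3 °C

L₁(1 + α₁ΔT) = L₂(1 + α₂ΔT) ⇒ ΔT = (L₂ − L₁)/(α₁L₁ − α₂L₂)
L₂ − L₁ = 1.8978 − 1.8961 = 1.70×10⁻³ m
α₁L₁ − α₂L₂ = 81×10⁻⁷×1.8961 − 9.2×10⁻⁷×1.8978 = 1.3612434×10⁻⁵ m/K
ΔT = 1.70×10⁻³ / 1.3612434×10⁻⁵ = 124.886 K
T = 28.4 + 124.886 = 153.286 °C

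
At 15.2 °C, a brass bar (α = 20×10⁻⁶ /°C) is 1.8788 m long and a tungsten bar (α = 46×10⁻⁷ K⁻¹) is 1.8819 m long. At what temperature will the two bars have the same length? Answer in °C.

Equal length when α₁L₁ΔT − α₂L₂ΔT = L₂ − L₁ = 3.10×10⁻³ m
α₁L₁ = 3.7576×10⁻⁵, α₂L₂ = 8.65674×10⁻⁶ → Δ(αL) = 2.891926×10⁻⁵ m/K
ΔT = 3.10×10⁻³ / 2.891926×10⁻⁵ = 107.195 K, so T = 15.2 + 107.195 = 122.395 °C

T = 122.4 °C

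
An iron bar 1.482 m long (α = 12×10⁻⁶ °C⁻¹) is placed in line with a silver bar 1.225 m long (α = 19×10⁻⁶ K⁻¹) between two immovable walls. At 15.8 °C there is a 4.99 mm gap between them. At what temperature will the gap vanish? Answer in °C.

α₁L₁ = 1.7784×10⁻⁵ m/K, α₂L₂ = 2.3275×10⁻⁵ m/K → total 4.1059×10⁻⁵ m/K
ΔT = g/(α₁L₁+α₂L₂) = 4.99×10⁻³ / 4.1059×10⁻⁵ = 121.53 K
T = 15.8 + 121.53 = 137.33 °C

T = 137 °C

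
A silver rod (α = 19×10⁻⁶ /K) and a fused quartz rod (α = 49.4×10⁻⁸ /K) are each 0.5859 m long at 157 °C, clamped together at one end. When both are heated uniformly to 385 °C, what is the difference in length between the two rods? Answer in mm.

2.47 mm

ΔT = 228 K
silver: ΔL = 19×10⁻⁶ × 0.5859 m × 228 = 2.5381×10⁻³ m = 2.5381 mm
fused quartz: ΔL = 49.4×10⁻⁸ × 0.5859 m × 228 = 6.5991×10⁻⁵ m = 0.065991 mm
difference = 2.5381 − 0.065991 = 2.472109 mm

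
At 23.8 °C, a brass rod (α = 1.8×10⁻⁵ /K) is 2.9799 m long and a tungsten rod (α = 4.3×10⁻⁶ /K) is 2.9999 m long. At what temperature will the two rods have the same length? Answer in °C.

L₁(1 + α₁ΔT) = L₂(1 + α₂ΔT) ⇒ ΔT = (L₂ − L₁)/(α₁L₁ − α₂L₂)
L₂ − L₁ = 2.9999 − 2.9799 = 2.00×10⁻² m
α₁L₁ − α₂L₂ = 1.8×10⁻⁵×2.9799 − 4.3×10⁻⁶×2.9999 = 4.073863×10⁻⁵ m/K
ΔT = 2.00×10⁻² / 4.073863×10⁻⁵ = 490.935 K
T = 23.8 + 490.935 = 514.735 °C

T = 514.7 °C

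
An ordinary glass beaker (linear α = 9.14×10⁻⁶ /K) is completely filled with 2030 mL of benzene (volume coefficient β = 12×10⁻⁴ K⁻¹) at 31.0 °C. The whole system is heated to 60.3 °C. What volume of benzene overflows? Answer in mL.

The beaker also expands: β_container ≈ 3α = 2.742×10⁻⁵ /K
Net overflow = V₀(β_liq − 3α_cont)ΔT
β − 3α = 1.20×10⁻³ − 2.742×10⁻⁵ = 1.17258×10⁻³ /K; ΔT = 29.3 K
ΔV = 2030 × 1.17258×10⁻³ × 29.3 = 69.7 mL

69.7 mL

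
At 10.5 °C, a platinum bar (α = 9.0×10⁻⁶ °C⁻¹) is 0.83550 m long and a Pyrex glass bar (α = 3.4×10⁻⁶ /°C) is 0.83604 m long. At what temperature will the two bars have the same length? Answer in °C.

L₁(1 + α₁ΔT) = L₂(1 + α₂ΔT) ⇒ ΔT = (L₂ − L₁)/(α₁L₁ − α₂L₂)
L₂ − L₁ = 0.83604 − 0.83550 = 5.40×10⁻⁴ m
α₁L₁ − α₂L₂ = 9.0×10⁻⁶×0.83550 − 3.4×10⁻⁶×0.83604 = 4.676964×10⁻⁶ m/K
ΔT = 5.40×10⁻⁴ / 4.676964×10⁻⁶ = 115.460 K
T = 10.5 + 115.460 = 125.960 °C

T = 126.0 °C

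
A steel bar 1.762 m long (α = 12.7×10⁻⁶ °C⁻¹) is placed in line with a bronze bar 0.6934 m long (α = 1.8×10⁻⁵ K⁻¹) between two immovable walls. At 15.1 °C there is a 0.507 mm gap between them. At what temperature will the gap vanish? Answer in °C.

T = 29.6 °C

Gap closes when ΔL₁ + ΔL₂ = 0.507 mm = 5.07×10⁻⁴ m
(α₁L₁ + α₂L₂)ΔT = g
α₁L₁ + α₂L₂ = 12.7×10⁻⁶×1.762 + 1.8×10⁻⁵×0.6934 = 3.48586×10⁻⁵ m/K
ΔT = 5.07×10⁻⁴ / 3.48586×10⁻⁵ = 14.544 K
T = 15.1 + 14.544 = 29.644 °C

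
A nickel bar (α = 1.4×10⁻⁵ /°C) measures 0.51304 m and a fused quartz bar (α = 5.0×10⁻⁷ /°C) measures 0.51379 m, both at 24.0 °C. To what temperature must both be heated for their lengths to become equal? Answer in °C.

T = 132.3 °C

L₁(1 + α₁ΔT) = L₂(1 + α₂ΔT) ⇒ ΔT = (L₂ − L₁)/(α₁L₁ − α₂L₂)
L₂ − L₁ = 0.51379 − 0.51304 = 7.50×10⁻⁴ m
α₁L₁ − α₂L₂ = 1.4×10⁻⁵×0.51304 − 5.0×10⁻⁷×0.51379 = 6.925665×10⁻⁶ m/K
ΔT = 7.50×10⁻⁴ / 6.925665×10⁻⁶ = 108.293 K
T = 24.0 + 108.293 = 132.293 °C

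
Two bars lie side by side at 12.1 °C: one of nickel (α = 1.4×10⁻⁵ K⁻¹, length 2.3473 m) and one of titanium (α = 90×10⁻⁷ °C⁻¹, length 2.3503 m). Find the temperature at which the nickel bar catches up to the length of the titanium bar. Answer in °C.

L₁(1 + α₁ΔT) = L₂(1 + α₂ΔT) ⇒ ΔT = (L₂ − L₁)/(α₁L₁ − α₂L₂)
L₂ − L₁ = 2.3503 − 2.3473 = 3.00×10⁻³ m
α₁L₁ − α₂L₂ = 1.4×10⁻⁵×2.3473 − 90×10⁻⁷×2.3503 = 1.17095×10⁻⁵ m/K
ΔT = 3.00×10⁻³ / 1.17095×10⁻⁵ = 256.202 K
T = 12.1 + 256.202 = 268.302 °C

T = 268.3 °C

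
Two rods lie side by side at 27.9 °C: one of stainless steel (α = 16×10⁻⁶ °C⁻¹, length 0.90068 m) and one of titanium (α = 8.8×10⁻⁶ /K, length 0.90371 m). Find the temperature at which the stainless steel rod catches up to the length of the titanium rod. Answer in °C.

Equal length when α₁L₁ΔT − α₂L₂ΔT = L₂ − L₁ = 3.03×10⁻³ m
α₁L₁ = 1.441088×10⁻⁵, α₂L₂ = 7.952648×10⁻⁶ → Δ(αL) = 6.458232×10⁻⁶ m/K
ΔT = 3.03×10⁻³ / 6.458232×10⁻⁶ = 469.169 K, so T = 27.9 + 469.169 = 497.069 °C

T = 497.1 °C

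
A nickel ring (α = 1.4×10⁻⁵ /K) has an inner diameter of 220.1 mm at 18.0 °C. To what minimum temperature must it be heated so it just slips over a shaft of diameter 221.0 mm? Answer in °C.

Required Δd = 221.0 − 220.1 = 0.9 mm
Δd = αd₀ΔT ⇒ ΔT = Δd/(αd₀) = 0.9 / (1.4×10⁻⁵ × 220.1) = 292.08 K
T_min = 18.0 + 292.08 = 310.08 °C

T = 310 °C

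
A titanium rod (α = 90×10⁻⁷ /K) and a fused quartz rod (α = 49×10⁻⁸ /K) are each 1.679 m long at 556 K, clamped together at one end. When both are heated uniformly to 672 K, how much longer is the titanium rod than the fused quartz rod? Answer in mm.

ΔT = 116 K
titanium: ΔL = 90×10⁻⁷ × 1.679 m × 116 = 1.7529×10⁻³ m = 1.7529 mm
fused quartz: ΔL = 49×10⁻⁸ × 1.679 m × 116 = 9.5434×10⁻⁵ m = 0.095434 mm
difference = 1.7529 − 0.095434 = 1.657466 mm

1.66 mm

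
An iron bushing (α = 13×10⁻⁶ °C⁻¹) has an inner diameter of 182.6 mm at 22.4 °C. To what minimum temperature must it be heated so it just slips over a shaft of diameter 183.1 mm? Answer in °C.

Required Δd = 183.1 − 182.6 = 0.5 mm
Δd = αd₀ΔT ⇒ ΔT = Δd/(αd₀) = 0.5 / (13×10⁻⁶ × 182.6) = 210.63 K
T_min = 22.4 + 210.63 = 233.03 °C

T = 233 °C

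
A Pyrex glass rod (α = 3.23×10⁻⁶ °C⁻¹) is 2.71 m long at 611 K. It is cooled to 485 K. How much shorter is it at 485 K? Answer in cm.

|ΔT| = |485 − 611| = 126 K
ΔL = αL₀ΔT = (3.23×10⁻⁶)(2.71)(126) = 1.10×10⁻³ m

ΔL = 0.110 cm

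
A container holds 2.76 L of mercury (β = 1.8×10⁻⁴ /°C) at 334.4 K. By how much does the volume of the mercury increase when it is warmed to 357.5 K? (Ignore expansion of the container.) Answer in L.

|ΔT| = |357.5 − 334.4| = 23.1 K
ΔV = βV₀ΔT = (1.8×10⁻⁴)(2.76)(23.1) = 0.0115 L

ΔV = 0.0115 L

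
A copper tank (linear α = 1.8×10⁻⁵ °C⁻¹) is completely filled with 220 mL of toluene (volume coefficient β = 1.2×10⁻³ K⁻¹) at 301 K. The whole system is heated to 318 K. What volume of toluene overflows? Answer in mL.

4.29 mL

The tank also expands: β_container ≈ 3α = 5.4×10⁻⁵ /K
Net overflow = V₀(β_liq − 3α_cont)ΔT
β − 3α = 1.20×10⁻³ − 5.4×10⁻⁵ = 1.146×10⁻³ /K; ΔT = 17 K
ΔV = 220 × 1.146×10⁻³ × 17 = 4.29 mL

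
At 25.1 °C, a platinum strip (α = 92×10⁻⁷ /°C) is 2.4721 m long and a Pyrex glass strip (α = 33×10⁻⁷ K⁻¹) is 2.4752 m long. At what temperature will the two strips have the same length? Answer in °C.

Equal length when α₁L₁ΔT − α₂L₂ΔT = L₂ − L₁ = 3.10×10⁻³ m
α₁L₁ = 2.274332×10⁻⁵, α₂L₂ = 8.16816×10⁻⁶ → Δ(αL) = 1.457516×10⁻⁵ m/K
ΔT = 3.10×10⁻³ / 1.457516×10⁻⁵ = 212.691 K, so T = 25.1 + 212.691 = 237.791 °C

T = 237.8 °C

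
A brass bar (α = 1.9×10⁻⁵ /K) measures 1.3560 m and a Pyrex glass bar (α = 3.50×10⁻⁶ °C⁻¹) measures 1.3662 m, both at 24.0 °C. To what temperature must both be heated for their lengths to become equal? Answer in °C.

Equal length when α₁L₁ΔT − α₂L₂ΔT = L₂ − L₁ = 1.02×10⁻² m
α₁L₁ = 2.5764×10⁻⁵, α₂L₂ = 4.7817×10⁻⁶ → Δ(αL) = 2.09823×10⁻⁵ m/K
ΔT = 1.02×10⁻² / 2.09823×10⁻⁵ = 486.124 K, so T = 24.0 + 486.124 = 510.124 °C

T = 510.1 °C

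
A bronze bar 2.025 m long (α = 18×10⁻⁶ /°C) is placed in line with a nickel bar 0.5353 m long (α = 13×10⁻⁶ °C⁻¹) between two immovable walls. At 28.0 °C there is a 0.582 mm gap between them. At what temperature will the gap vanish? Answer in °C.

α₁L₁ = 3.645×10⁻⁵ m/K, α₂L₂ = 6.9589×10⁻⁶ m/K → total 4.34089×10⁻⁵ m/K
ΔT = g/(α₁L₁+α₂L₂) = 5.82×10⁻⁴ / 4.34089×10⁻⁵ = 13.407 K
T = 28.0 + 13.407 = 41.407 °C

T = 41.4 °C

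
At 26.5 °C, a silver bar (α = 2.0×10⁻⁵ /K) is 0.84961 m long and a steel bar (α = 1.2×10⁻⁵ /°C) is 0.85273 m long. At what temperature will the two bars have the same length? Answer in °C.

L₁(1 + α₁ΔT) = L₂(1 + α₂ΔT) ⇒ ΔT = (L₂ − L₁)/(α₁L₁ − α₂L₂)
L₂ − L₁ = 0.85273 − 0.84961 = 3.12×10⁻³ m
α₁L₁ − α₂L₂ = 2.0×10⁻⁵×0.84961 − 1.2×10⁻⁵×0.85273 = 6.75944×10⁻⁶ m/K
ΔT = 3.12×10⁻³ / 6.75944×10⁻⁶ = 461.577 K
T = 26.5 + 461.577 = 488.077 °C

T = 488.1 °C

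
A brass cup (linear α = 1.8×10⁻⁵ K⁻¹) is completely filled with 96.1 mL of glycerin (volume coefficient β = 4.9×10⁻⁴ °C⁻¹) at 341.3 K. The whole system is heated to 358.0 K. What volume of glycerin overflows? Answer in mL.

The cup also expands: β_container ≈ 3α = 5.4×10⁻⁵ /K
Net overflow = V₀(β_liq − 3α_cont)ΔT
β − 3α = 4.90×10⁻⁴ − 5.4×10⁻⁵ = 4.36×10⁻⁴ /K; ΔT = 16.7 K
ΔV = 96.1 × 4.36×10⁻⁴ × 16.7 = 0.700 mL

0.700 mL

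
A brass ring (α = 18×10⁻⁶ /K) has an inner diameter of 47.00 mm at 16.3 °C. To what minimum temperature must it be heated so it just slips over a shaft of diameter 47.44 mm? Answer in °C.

T = 536 °C

Required Δd = 47.44 − 47.00 = 0.44 mm
Δd = αd₀ΔT ⇒ ΔT = Δd/(αd₀) = 0.44 / (18×10⁻⁶ × 47.00) = 520.09 K
T_min = 16.3 + 520.09 = 536.39 °C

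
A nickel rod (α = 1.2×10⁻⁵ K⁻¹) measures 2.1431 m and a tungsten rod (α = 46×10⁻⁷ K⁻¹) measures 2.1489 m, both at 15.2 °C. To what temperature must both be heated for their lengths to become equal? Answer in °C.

L₁(1 + α₁ΔT) = L₂(1 + α₂ΔT) ⇒ ΔT = (L₂ − L₁)/(α₁L₁ − α₂L₂)
L₂ − L₁ = 2.1489 − 2.1431 = 5.80×10⁻³ m
α₁L₁ − α₂L₂ = 1.2×10⁻⁵×2.1431 − 46×10⁻⁷×2.1489 = 1.583226×10⁻⁵ m/K
ΔT = 5.80×10⁻³ / 1.583226×10⁻⁵ = 366.341 K
T = 15.2 + 366.341 = 381.541 °C

T = 381.5 °C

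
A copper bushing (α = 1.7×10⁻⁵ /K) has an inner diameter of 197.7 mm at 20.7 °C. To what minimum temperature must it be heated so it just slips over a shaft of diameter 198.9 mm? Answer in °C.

T = 378 °C

Required Δd = 198.9 − 197.7 = 1.2 mm
Δd = αd₀ΔT ⇒ ΔT = Δd/(αd₀) = 1.2 / (1.7×10⁻⁵ × 197.7) = 357.05 K
T_min = 20.7 + 357.05 = 377.75 °C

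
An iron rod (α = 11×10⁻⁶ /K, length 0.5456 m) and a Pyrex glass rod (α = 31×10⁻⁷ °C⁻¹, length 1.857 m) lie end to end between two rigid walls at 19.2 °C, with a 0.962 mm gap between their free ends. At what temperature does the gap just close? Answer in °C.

Gap closes when ΔL₁ + ΔL₂ = 0.962 mm = 9.62×10⁻⁴ m
(α₁L₁ + α₂L₂)ΔT = g
α₁L₁ + α₂L₂ = 11×10⁻⁶×0.5456 + 31×10⁻⁷×1.857 = 1.17583×10⁻⁵ m/K
ΔT = 9.62×10⁻⁴ / 1.17583×10⁻⁵ = 81.81 K
T = 19.2 + 81.81 = 101.01 °C

T = 101 °C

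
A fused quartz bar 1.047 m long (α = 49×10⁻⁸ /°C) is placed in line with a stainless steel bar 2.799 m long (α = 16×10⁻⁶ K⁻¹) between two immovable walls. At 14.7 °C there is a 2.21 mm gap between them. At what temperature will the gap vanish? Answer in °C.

α₁L₁ = 5.1303×10⁻⁷ m/K, α₂L₂ = 4.4784×10⁻⁵ m/K → total 4.529703×10⁻⁵ m/K
ΔT = g/(α₁L₁+α₂L₂) = 2.21×10⁻³ / 4.529703×10⁻⁵ = 48.789 K
T = 14.7 + 48.789 = 63.489 °C

T = 63.5 °C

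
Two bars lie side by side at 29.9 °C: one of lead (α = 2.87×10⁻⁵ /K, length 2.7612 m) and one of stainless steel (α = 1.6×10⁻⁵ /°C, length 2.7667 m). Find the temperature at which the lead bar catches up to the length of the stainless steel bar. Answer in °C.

Equal length when α₁L₁ΔT − α₂L₂ΔT = L₂ − L₁ = 5.50×10⁻³ m
α₁L₁ = 7.924644×10⁻⁵, α₂L₂ = 4.42672×10⁻⁵ → Δ(αL) = 3.497924×10⁻⁵ m/K
ΔT = 5.50×10⁻³ / 3.497924×10⁻⁵ = 157.236 K, so T = 29.9 + 157.236 = 187.136 °C

T = 187.1 °C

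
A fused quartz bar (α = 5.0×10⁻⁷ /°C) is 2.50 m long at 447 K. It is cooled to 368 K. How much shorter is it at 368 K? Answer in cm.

ΔL = 0.00987 cm

|ΔT| = |368 − 447| = 79 K
ΔL = αL₀ΔT = (5.0×10⁻⁷)(2.50)(79) = 9.87×10⁻⁵ m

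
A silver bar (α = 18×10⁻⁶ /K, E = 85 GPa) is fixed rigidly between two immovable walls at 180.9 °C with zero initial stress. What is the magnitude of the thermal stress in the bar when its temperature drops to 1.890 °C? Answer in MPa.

σ = 274 MPa

Fully constrained: the free strain ε = αΔT is blocked, so σ = Eε = EαΔT.
|ΔT| = 179.010 K
σ = 85.0×10⁹ × 18×10⁻⁶ × 179.010 = 2.74×10⁸ Pa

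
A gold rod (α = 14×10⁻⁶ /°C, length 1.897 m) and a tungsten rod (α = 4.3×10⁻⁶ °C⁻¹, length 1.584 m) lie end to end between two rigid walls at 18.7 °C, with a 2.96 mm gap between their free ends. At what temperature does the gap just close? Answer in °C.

Gap closes when ΔL₁ + ΔL₂ = 2.96 mm = 2.96×10⁻³ m
(α₁L₁ + α₂L₂)ΔT = g
α₁L₁ + α₂L₂ = 14×10⁻⁶×1.897 + 4.3×10⁻⁶×1.584 = 3.33692×10⁻⁵ m/K
ΔT = 2.96×10⁻³ / 3.33692×10⁻⁵ = 88.70 K
T = 18.7 + 88.70 = 107.40 °C

T = 107 °C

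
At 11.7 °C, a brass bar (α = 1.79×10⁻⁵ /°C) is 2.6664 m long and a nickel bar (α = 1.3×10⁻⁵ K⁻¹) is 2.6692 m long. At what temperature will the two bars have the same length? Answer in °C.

T = 226.6 °C

Equal length when α₁L₁ΔT − α₂L₂ΔT = L₂ − L₁ = 2.80×10⁻³ m
α₁L₁ = 4.772856×10⁻⁵, α₂L₂ = 3.46996×10⁻⁵ → Δ(αL) = 1.302896×10⁻⁵ m/K
ΔT = 2.80×10⁻³ / 1.302896×10⁻⁵ = 214.906 K, so T = 11.7 + 214.906 = 226.606 °C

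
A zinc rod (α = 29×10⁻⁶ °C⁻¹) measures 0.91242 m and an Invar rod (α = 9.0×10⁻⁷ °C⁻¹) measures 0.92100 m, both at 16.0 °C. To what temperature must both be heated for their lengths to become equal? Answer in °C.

T = 350.7 °C

L₁(1 + α₁ΔT) = L₂(1 + α₂ΔT) ⇒ ΔT = (L₂ − L₁)/(α₁L₁ − α₂L₂)
L₂ − L₁ = 0.92100 − 0.91242 = 8.58×10⁻³ m
α₁L₁ − α₂L₂ = 29×10⁻⁶×0.91242 − 9.0×10⁻⁷×0.92100 = 2.563128×10⁻⁵ m/K
ΔT = 8.58×10⁻³ / 2.563128×10⁻⁵ = 334.747 K
T = 16.0 + 334.747 = 350.747 °C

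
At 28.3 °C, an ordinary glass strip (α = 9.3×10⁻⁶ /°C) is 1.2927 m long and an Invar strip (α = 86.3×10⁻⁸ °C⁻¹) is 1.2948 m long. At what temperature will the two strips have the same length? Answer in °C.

L₁(1 + α₁ΔT) = L₂(1 + α₂ΔT) ⇒ ΔT = (L₂ − L₁)/(α₁L₁ − α₂L₂)
L₂ − L₁ = 1.2948 − 1.2927 = 2.10×10⁻³ m
α₁L₁ − α₂L₂ = 9.3×10⁻⁶×1.2927 − 86.3×10⁻⁸×1.2948 = 1.09046976×10⁻⁵ m/K
ΔT = 2.10×10⁻³ / 1.09046976×10⁻⁵ = 192.578 K
T = 28.3 + 192.578 = 220.878 °C

T = 220.9 °C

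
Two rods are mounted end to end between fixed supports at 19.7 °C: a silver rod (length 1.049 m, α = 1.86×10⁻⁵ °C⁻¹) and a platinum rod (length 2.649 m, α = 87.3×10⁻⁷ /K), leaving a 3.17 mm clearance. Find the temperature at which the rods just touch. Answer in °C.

Gap closes when ΔL₁ + ΔL₂ = 3.17 mm = 3.17×10⁻³ m
(α₁L₁ + α₂L₂)ΔT = g
α₁L₁ + α₂L₂ = 1.86×10⁻⁵×1.049 + 87.3×10⁻⁷×2.649 = 4.263717×10⁻⁵ m/K
ΔT = 3.17×10⁻³ / 4.263717×10⁻⁵ = 74.348 K
T = 19.7 + 74.348 = 94.048 °C

T = 94.0 °C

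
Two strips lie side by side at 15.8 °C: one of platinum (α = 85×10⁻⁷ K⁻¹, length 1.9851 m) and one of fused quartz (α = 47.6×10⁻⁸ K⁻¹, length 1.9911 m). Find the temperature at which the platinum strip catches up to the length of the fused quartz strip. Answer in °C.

T = 392.6 °C

Equal length when α₁L₁ΔT − α₂L₂ΔT = L₂ − L₁ = 6.00×10⁻³ m
α₁L₁ = 1.687335×10⁻⁵, α₂L₂ = 9.477636×10⁻⁷ → Δ(αL) = 1.59255864×10⁻⁵ m/K
ΔT = 6.00×10⁻³ / 1.59255864×10⁻⁵ = 376.752 K, so T = 15.8 + 376.752 = 392.552 °C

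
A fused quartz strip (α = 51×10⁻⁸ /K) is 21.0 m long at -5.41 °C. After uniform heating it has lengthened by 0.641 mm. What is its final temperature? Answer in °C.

ΔL = αL₀ΔT ⇒ ΔT = ΔL / (αL₀)
ΔT = 0.641×10⁻³ m / (51×10⁻⁸ × 21.0 m) = 59.851 K
T = -5.41 + 59.851 = 54.441 °C

T = 54.4 °C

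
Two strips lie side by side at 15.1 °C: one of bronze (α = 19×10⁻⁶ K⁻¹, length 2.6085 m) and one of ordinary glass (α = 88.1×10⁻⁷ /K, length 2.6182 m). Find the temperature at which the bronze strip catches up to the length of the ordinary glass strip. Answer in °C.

Equal length when α₁L₁ΔT − α₂L₂ΔT = L₂ − L₁ = 9.70×10⁻³ m
α₁L₁ = 4.95615×10⁻⁵, α₂L₂ = 2.3066342×10⁻⁵ → Δ(αL) = 2.6495158×10⁻⁵ m/K
ΔT = 9.70×10⁻³ / 2.6495158×10⁻⁵ = 366.105 K, so T = 15.1 + 366.105 = 381.205 °C

T = 381.2 °C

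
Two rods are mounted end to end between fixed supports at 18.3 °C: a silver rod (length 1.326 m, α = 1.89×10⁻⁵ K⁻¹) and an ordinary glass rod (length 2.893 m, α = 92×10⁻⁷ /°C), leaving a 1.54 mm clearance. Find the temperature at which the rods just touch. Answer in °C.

Gap closes when ΔL₁ + ΔL₂ = 1.54 mm = 1.54×10⁻³ m
(α₁L₁ + α₂L₂)ΔT = g
α₁L₁ + α₂L₂ = 1.89×10⁻⁵×1.326 + 92×10⁻⁷×2.893 = 5.1677×10⁻⁵ m/K
ΔT = 1.54×10⁻³ / 5.1677×10⁻⁵ = 29.800 K
T = 18.3 + 29.800 = 48.100 °C

T = 48.1 °C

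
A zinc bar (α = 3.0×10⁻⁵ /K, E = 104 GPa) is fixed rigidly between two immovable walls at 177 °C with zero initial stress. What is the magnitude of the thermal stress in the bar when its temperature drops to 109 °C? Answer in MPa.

σ = 212 MPa

Fully constrained: the free strain ε = αΔT is blocked, so σ = Eε = EαΔT.
|ΔT| = 68 K
σ = 104×10⁹ × 3.0×10⁻⁵ × 68 = 2.12×10⁸ Pa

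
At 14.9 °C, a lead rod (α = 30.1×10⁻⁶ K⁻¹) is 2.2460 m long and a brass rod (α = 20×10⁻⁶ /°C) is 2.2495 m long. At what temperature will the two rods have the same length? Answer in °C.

T = 169.7 °C

L₁(1 + α₁ΔT) = L₂(1 + α₂ΔT) ⇒ ΔT = (L₂ − L₁)/(α₁L₁ − α₂L₂)
L₂ − L₁ = 2.2495 − 2.2460 = 3.50×10⁻³ m
α₁L₁ − α₂L₂ = 30.1×10⁻⁶×2.2460 − 20×10⁻⁶×2.2495 = 2.26146×10⁻⁵ m/K
ΔT = 3.50×10⁻³ / 2.26146×10⁻⁵ = 154.767 K
T = 14.9 + 154.767 = 169.667 °C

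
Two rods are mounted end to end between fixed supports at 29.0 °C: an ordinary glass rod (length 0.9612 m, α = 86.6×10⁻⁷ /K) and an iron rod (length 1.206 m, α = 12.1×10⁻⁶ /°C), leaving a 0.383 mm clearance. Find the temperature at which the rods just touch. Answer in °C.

T = 45.7 °C

α₁L₁ = 8.323992×10⁻⁶ m/K, α₂L₂ = 1.45926×10⁻⁵ m/K → total 2.2916592×10⁻⁵ m/K
ΔT = g/(α₁L₁+α₂L₂) = 3.83×10⁻⁴ / 2.2916592×10⁻⁵ = 16.713 K
T = 29.0 + 16.713 = 45.713 °C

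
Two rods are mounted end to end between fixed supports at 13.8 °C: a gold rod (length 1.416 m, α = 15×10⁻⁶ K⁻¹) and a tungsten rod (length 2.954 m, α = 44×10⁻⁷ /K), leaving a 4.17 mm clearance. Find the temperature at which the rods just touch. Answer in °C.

T = 136 °C

Gap closes when ΔL₁ + ΔL₂ = 4.17 mm = 4.17×10⁻³ m
(α₁L₁ + α₂L₂)ΔT = g
α₁L₁ + α₂L₂ = 15×10⁻⁶×1.416 + 44×10⁻⁷×2.954 = 3.42376×10⁻⁵ m/K
ΔT = 4.17×10⁻³ / 3.42376×10⁻⁵ = 121.80 K
T = 13.8 + 121.80 = 135.60 °C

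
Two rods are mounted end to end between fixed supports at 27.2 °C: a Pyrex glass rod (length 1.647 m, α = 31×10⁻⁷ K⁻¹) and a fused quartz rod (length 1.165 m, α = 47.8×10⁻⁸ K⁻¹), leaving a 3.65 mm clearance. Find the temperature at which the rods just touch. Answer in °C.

Gap closes when ΔL₁ + ΔL₂ = 3.65 mm = 3.65×10⁻³ m
(α₁L₁ + α₂L₂)ΔT = g
α₁L₁ + α₂L₂ = 31×10⁻⁷×1.647 + 47.8×10⁻⁸×1.165 = 5.66257×10⁻⁶ m/K
ΔT = 3.65×10⁻³ / 5.66257×10⁻⁶ = 644.58 K
T = 27.2 + 644.58 = 671.78 °C

T = 672 °C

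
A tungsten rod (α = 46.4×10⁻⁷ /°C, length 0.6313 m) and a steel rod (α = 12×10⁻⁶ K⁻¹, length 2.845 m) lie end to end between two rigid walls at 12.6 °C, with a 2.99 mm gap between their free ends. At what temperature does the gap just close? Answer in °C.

T = 93.3 °C

Gap closes when ΔL₁ + ΔL₂ = 2.99 mm = 2.99×10⁻³ m
(α₁L₁ + α₂L₂)ΔT = g
α₁L₁ + α₂L₂ = 46.4×10⁻⁷×0.6313 + 12×10⁻⁶×2.845 = 3.7069232×10⁻⁵ m/K
ΔT = 2.99×10⁻³ / 3.7069232×10⁻⁵ = 80.660 K
T = 12.6 + 80.660 = 93.260 °C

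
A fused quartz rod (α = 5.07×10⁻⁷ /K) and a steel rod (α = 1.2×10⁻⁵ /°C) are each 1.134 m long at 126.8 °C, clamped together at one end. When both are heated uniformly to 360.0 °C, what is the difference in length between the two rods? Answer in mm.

3.04 mm

ΔT = 233.2 K
fused quartz: ΔL = 5.07×10⁻⁷ × 1.134 m × 233.2 = 1.3408×10⁻⁴ m = 0.13408 mm
steel: ΔL = 1.2×10⁻⁵ × 1.134 m × 233.2 = 3.1734×10⁻³ m = 3.1734 mm
difference = 3.1734 − 0.13408 = 3.03932 mm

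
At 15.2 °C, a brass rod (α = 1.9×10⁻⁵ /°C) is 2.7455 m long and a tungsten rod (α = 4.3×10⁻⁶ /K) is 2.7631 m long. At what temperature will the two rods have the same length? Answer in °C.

T = 452.1 °C

Equal length when α₁L₁ΔT − α₂L₂ΔT = L₂ − L₁ = 1.76×10⁻² m
α₁L₁ = 5.21645×10⁻⁵, α₂L₂ = 1.188133×10⁻⁵ → Δ(αL) = 4.028317×10⁻⁵ m/K
ΔT = 1.76×10⁻² / 4.028317×10⁻⁵ = 436.907 K, so T = 15.2 + 436.907 = 452.107 °C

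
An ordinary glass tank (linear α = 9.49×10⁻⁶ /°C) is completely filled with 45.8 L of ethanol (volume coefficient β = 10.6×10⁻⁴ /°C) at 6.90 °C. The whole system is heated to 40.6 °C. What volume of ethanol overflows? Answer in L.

1.59 L

The tank also expands: β_container ≈ 3α = 2.847×10⁻⁵ /K
Net overflow = V₀(β_liq − 3α_cont)ΔT
β − 3α = 1.06×10⁻³ − 2.847×10⁻⁵ = 1.03153×10⁻³ /K; ΔT = 33.70 K
ΔV = 45.8 × 1.03153×10⁻³ × 33.70 = 1.59 L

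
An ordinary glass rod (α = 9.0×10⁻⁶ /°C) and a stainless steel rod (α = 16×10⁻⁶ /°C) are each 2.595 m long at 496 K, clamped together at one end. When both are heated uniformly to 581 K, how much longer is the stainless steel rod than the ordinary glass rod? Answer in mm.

ΔT = 85 K
ordinary glass: ΔL = 9.0×10⁻⁶ × 2.595 m × 85 = 1.9852×10⁻³ m = 1.9852 mm
stainless steel: ΔL = 16×10⁻⁶ × 2.595 m × 85 = 3.5292×10⁻³ m = 3.5292 mm
difference = 3.5292 − 1.9852 = 1.5440 mm

1.54 mm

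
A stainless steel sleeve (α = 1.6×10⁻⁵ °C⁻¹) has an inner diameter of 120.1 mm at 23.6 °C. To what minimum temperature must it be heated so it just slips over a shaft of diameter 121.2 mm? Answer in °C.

T = 596 °C

Required Δd = 121.2 − 120.1 = 1.1 mm
Δd = αd₀ΔT ⇒ ΔT = Δd/(αd₀) = 1.1 / (1.6×10⁻⁵ × 120.1) = 572.44 K
T_min = 23.6 + 572.44 = 596.04 °C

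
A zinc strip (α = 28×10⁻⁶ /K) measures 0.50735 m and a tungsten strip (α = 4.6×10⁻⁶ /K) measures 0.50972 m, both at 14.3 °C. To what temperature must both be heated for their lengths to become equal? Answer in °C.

T = 214.1 °C

L₁(1 + α₁ΔT) = L₂(1 + α₂ΔT) ⇒ ΔT = (L₂ − L₁)/(α₁L₁ − α₂L₂)
L₂ − L₁ = 0.50972 − 0.50735 = 2.37×10⁻³ m
α₁L₁ − α₂L₂ = 28×10⁻⁶×0.50735 − 4.6×10⁻⁶×0.50972 = 1.1861088×10⁻⁵ m/K
ΔT = 2.37×10⁻³ / 1.1861088×10⁻⁵ = 199.813 K
T = 14.3 + 199.813 = 214.113 °C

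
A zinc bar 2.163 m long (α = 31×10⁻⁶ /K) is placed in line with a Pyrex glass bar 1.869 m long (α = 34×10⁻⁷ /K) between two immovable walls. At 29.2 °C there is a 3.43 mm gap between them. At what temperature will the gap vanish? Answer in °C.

T = 75.9 °C

Gap closes when ΔL₁ + ΔL₂ = 3.43 mm = 3.43×10⁻³ m
(α₁L₁ + α₂L₂)ΔT = g
α₁L₁ + α₂L₂ = 31×10⁻⁶×2.163 + 34×10⁻⁷×1.869 = 7.34076×10⁻⁵ m/K
ΔT = 3.43×10⁻³ / 7.34076×10⁻⁵ = 46.725 K
T = 29.2 + 46.725 = 75.925 °C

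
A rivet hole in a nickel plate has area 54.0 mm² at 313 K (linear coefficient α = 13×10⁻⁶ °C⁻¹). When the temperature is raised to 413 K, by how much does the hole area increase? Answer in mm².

Area coefficient ≈ 2α; |ΔT| = 100 K
ΔA = 2αA₀ΔT = 2(13×10⁻⁶)(54.0)(100) = 0.140 mm²

ΔA = 0.140 mm²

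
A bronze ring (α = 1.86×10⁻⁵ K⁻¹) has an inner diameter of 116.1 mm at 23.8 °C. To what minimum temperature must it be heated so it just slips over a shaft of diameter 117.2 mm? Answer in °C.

T = 533 °C

Required Δd = 117.2 − 116.1 = 1.1 mm
Δd = αd₀ΔT ⇒ ΔT = Δd/(αd₀) = 1.1 / (1.86×10⁻⁵ × 116.1) = 509.39 K
T_min = 23.8 + 509.39 = 533.19 °C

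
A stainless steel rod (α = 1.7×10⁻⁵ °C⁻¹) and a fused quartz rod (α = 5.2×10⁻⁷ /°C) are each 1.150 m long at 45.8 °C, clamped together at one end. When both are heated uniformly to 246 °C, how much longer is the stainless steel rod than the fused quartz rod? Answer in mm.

ΔT = 200.2 K
stainless steel: ΔL = 1.7×10⁻⁵ × 1.150 m × 200.2 = 3.9139×10⁻³ m = 3.9139 mm
fused quartz: ΔL = 5.2×10⁻⁷ × 1.150 m × 200.2 = 1.1972×10⁻⁴ m = 0.11972 mm
difference = 3.9139 − 0.11972 = 3.79418 mm

3.79 mm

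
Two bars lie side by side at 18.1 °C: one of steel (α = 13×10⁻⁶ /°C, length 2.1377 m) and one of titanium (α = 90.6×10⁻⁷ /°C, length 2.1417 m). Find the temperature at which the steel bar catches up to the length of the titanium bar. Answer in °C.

T = 495.1 °C

L₁(1 + α₁ΔT) = L₂(1 + α₂ΔT) ⇒ ΔT = (L₂ − L₁)/(α₁L₁ − α₂L₂)
L₂ − L₁ = 2.1417 − 2.1377 = 4.00×10⁻³ m
α₁L₁ − α₂L₂ = 13×10⁻⁶×2.1377 − 90.6×10⁻⁷×2.1417 = 8.386298×10⁻⁶ m/K
ΔT = 4.00×10⁻³ / 8.386298×10⁻⁶ = 476.969 K
T = 18.1 + 476.969 = 495.069 °C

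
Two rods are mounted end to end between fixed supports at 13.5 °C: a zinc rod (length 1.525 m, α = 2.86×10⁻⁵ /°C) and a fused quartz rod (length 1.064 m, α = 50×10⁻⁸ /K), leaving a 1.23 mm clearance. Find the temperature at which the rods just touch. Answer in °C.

Gap closes when ΔL₁ + ΔL₂ = 1.23 mm = 1.23×10⁻³ m
(α₁L₁ + α₂L₂)ΔT = g
α₁L₁ + α₂L₂ = 2.86×10⁻⁵×1.525 + 50×10⁻⁸×1.064 = 4.4147×10⁻⁵ m/K
ΔT = 1.23×10⁻³ / 4.4147×10⁻⁵ = 27.861 K
T = 13.5 + 27.861 = 41.361 °C

T = 41.4 °C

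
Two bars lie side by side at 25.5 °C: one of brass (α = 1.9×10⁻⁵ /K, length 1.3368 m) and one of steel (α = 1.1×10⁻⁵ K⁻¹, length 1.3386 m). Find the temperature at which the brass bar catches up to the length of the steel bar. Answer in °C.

L₁(1 + α₁ΔT) = L₂(1 + α₂ΔT) ⇒ ΔT = (L₂ − L₁)/(α₁L₁ − α₂L₂)
L₂ − L₁ = 1.3386 − 1.3368 = 1.80×10⁻³ m
α₁L₁ − α₂L₂ = 1.9×10⁻⁵×1.3368 − 1.1×10⁻⁵×1.3386 = 1.06746×10⁻⁵ m/K
ΔT = 1.80×10⁻³ / 1.06746×10⁻⁵ = 168.625 K
T = 25.5 + 168.625 = 194.125 °C

T = 194.1 °C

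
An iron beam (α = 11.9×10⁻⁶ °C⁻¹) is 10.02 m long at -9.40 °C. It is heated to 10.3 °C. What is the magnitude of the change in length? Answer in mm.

ΔL = 2.35 mm

|ΔT| = |10.3 − (-9.40)| = 19.70 K
ΔL = αL₀ΔT = (11.9×10⁻⁶)(10.02)(19.70) = 2.35×10⁻³ m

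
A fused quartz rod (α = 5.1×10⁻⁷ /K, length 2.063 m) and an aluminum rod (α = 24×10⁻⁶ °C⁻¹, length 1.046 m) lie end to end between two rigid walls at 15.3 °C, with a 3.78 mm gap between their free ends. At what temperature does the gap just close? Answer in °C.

Gap closes when ΔL₁ + ΔL₂ = 3.78 mm = 3.78×10⁻³ m
(α₁L₁ + α₂L₂)ΔT = g
α₁L₁ + α₂L₂ = 5.1×10⁻⁷×2.063 + 24×10⁻⁶×1.046 = 2.615613×10⁻⁵ m/K
ΔT = 3.78×10⁻³ / 2.615613×10⁻⁵ = 144.52 K
T = 15.3 + 144.52 = 159.82 °C

T = 160 °C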